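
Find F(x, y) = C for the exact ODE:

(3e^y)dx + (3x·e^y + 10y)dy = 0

Verify exactness: ∂M/∂y = ∂N/∂x ✓
Find F(x,y) such that ∂F/∂x = M, ∂F/∂y = N
Solution: 3x·e^y + 5y² = C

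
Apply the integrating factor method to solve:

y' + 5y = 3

Using integrating factor method:

General solution: y = 3/5 + Ce^(-5x)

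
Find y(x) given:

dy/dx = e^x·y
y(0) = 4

General solution: y = Ce^(e^x)
Applying IC y(0) = 4:
Particular solution: y = 4e^(e^x - 1)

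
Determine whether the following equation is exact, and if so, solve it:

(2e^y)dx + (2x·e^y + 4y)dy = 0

Verify exactness: ∂M/∂y = ∂N/∂x ✓
Find F(x,y) such that ∂F/∂x = M, ∂F/∂y = N
Solution: 2x·e^y + 2y² = C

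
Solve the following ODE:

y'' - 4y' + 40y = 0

Characteristic equation: r² - 4r + 40 = 0
Roots: r = 2 ± 6i (complex conjugates)
General solution: y = e^(2x)(C₁cos(6x) + C₂sin(6x))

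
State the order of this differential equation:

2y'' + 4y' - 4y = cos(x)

The order is 2 (highest derivative is of order 2).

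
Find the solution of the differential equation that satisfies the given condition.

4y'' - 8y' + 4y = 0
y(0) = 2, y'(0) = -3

General solution: y = (C₁ + C₂x)e^x
Repeated root r = 1
Applying ICs: C₁ = 2, C₂ = -5
Particular solution: y = (2 - 5x)e^x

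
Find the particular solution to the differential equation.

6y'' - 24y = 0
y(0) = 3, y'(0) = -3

General solution: y = C₁e^(2x) + C₂e^(-2x)
Applying ICs: C₁ = 3/4, C₂ = 9/4
Particular solution: y = (3/4)e^(2x) + (9/4)e^(-2x)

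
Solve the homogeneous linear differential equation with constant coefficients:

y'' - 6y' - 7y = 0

Characteristic equation: r² - 6r - 7 = 0
Roots: r = 7, -1 (distinct real)
General solution: y = C₁e^(7x) + C₂e^(-x)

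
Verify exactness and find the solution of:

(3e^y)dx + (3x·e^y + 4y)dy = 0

Verify exactness: ∂M/∂y = ∂N/∂x ✓
Find F(x,y) such that ∂F/∂x = M, ∂F/∂y = N
Solution: 3x·e^y + 2y² = C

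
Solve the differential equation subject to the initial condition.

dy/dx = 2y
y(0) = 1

General solution: y = Ce^(2x)
Applying IC y(0) = 1:
Particular solution: y = e^(2x)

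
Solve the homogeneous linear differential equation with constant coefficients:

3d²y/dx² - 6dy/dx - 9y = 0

Characteristic equation: 3r² - 6r - 9 = 0
Divide by 3: r² - 2r - 3 = 0
Roots: r = 3, -1 (distinct real)
General solution: y = C₁e^(3x) + C₂e^(-x)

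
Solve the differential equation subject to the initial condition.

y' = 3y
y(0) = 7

General solution: y = Ce^(3x)
Applying IC y(0) = 7:
Particular solution: y = 7e^(3x)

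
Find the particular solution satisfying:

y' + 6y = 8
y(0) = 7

General solution: y = 4/3 + Ce^(-6x)
Applying y(0) = 7: C = 7 - 4/3 = 17/3
Particular solution: y = 4/3 + (17/3)e^(-6x)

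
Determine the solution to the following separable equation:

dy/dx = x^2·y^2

Separating variables and integrating:
-1/y = x^3/3 + C

General solution: y^-1 = (-1/3)x^3 + C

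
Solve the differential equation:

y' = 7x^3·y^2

Separating variables and integrating:
-1/y = 7x^4/4 + C

General solution: y^-1 = (-7/4)x^4 + C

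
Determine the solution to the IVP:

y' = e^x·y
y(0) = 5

General solution: y = Ce^(e^x)
Applying IC y(0) = 5:
Particular solution: y = 5e^(e^x - 1)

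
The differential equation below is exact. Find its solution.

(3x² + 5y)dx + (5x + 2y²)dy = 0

Verify exactness: ∂M/∂y = ∂N/∂x ✓
Find F(x,y) such that ∂F/∂x = M, ∂F/∂y = N
Solution: x³ + 5xy + 2y³/3 = C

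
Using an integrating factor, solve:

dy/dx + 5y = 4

Using integrating factor method:

General solution: y = 4/5 + Ce^(-5x)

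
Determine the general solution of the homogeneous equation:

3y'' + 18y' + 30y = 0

Characteristic equation: 3r² + 18r + 30 = 0
Divide by 3: r² + 6r + 10 = 0
Roots: r = -3 ± i (complex conjugates)
General solution: y = e^(-3x)(C₁cos(x) + C₂sin(x))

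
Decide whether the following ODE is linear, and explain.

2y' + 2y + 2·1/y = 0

Nonlinear (1/y term)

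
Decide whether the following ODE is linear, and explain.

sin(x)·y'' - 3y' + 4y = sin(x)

Linear (y and its derivatives appear to the first power only, no products of y terms)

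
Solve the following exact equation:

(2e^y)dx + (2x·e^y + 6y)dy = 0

Verify exactness: ∂M/∂y = ∂N/∂x ✓
Find F(x,y) such that ∂F/∂x = M, ∂F/∂y = N
Solution: 2x·e^y + 3y² = C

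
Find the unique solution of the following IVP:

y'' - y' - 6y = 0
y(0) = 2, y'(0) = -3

General solution: y = C₁e^(3x) + C₂e^(-2x)
Applying ICs: C₁ = 1/5, C₂ = 9/5
Particular solution: y = (1/5)e^(3x) + (9/5)e^(-2x)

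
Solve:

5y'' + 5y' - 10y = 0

Characteristic equation: 5r² + 5r - 10 = 0
Divide by 5: r² + r - 2 = 0
Roots: r = 1, -2 (distinct real)
General solution: y = C₁e^x + C₂e^(-2x)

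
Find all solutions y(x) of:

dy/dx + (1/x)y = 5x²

Using integrating factor method:

General solution: y = (5/4)x^3 + C/x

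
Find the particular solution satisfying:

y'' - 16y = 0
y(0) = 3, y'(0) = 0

General solution: y = C₁e^(4x) + C₂e^(-4x)
Applying ICs: C₁ = 3/2, C₂ = 3/2
Particular solution: y = (3/2)e^(4x) + (3/2)e^(-4x)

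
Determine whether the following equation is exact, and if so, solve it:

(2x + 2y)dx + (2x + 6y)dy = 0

Verify exactness: ∂M/∂y = ∂N/∂x ✓
Find F(x,y) such that ∂F/∂x = M, ∂F/∂y = N
Solution: x² + 2xy + 3y² = C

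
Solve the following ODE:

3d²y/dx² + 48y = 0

Characteristic equation: 3r² + 48 = 0
Divide by 3: r² + 16 = 0
Roots: r = ±4i (complex conjugates)
General solution: y = C₁cos(4x) + C₂sin(4x)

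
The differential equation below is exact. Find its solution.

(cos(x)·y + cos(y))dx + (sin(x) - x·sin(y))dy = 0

Verify exactness: ∂M/∂y = ∂N/∂x ✓
Find F(x,y) such that ∂F/∂x = M, ∂F/∂y = N
Solution: sin(x)·y + x·cos(y) = C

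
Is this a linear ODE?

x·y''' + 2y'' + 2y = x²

Yes. Linear (y and its derivatives appear to the first power only, no products of y terms)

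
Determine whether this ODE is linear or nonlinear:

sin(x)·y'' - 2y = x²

Linear (y and its derivatives appear to the first power only, no products of y terms)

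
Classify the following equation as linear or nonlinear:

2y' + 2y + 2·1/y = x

Nonlinear (1/y term)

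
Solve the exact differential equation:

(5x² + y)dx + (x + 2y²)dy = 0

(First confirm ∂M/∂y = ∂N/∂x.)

Verify exactness: ∂M/∂y = ∂N/∂x ✓
Find F(x,y) such that ∂F/∂x = M, ∂F/∂y = N
Solution: 5x³/3 + xy + 2y³/3 = C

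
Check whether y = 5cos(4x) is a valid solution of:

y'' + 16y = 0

Verification:
y'' = -80cos(4x)
y'' + 16y = 0 ✓

Yes, it is a solution.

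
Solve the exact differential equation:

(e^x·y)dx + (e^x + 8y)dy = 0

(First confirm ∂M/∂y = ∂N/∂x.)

Verify exactness: ∂M/∂y = ∂N/∂x ✓
Find F(x,y) such that ∂F/∂x = M, ∂F/∂y = N
Solution: e^x·y + 4y² = C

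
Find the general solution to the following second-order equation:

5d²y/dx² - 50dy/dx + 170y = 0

Characteristic equation: 5r² - 50r + 170 = 0
Divide by 5: r² - 10r + 34 = 0
Roots: r = 5 ± 3i (complex conjugates)
General solution: y = e^(5x)(C₁cos(3x) + C₂sin(3x))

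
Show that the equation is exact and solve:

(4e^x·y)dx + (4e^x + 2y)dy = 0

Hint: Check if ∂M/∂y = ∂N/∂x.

Verify exactness: ∂M/∂y = ∂N/∂x ✓
Find F(x,y) such that ∂F/∂x = M, ∂F/∂y = N
Solution: 4e^x·y + y² = C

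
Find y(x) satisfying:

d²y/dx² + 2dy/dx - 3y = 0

Characteristic equation: r² + 2r - 3 = 0
Roots: r = 1, -3 (distinct real)
General solution: y = C₁e^x + C₂e^(-3x)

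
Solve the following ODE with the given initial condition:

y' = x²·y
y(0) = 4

General solution: y = Ce^(x³/3)
Applying IC y(0) = 4:
Particular solution: y = 4e^(x³/3)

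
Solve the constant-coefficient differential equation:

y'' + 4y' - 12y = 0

Characteristic equation: r² + 4r - 12 = 0
Roots: r = 2, -6 (distinct real)
General solution: y = C₁e^(2x) + C₂e^(-6x)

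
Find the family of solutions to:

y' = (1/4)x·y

Separating variables and integrating:
ln|y| = x^2/8 + C

General solution: y = Ce^(x^2/8)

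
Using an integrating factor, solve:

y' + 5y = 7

Using integrating factor method:

General solution: y = 7/5 + Ce^(-5x)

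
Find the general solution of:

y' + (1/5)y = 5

Using integrating factor method:

General solution: y = 25 + Ce^(-x/5)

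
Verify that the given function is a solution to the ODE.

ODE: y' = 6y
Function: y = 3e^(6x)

Verification:
y = 3e^(6x)
y' = 18e^(6x)
6y = 18e^(6x)
y' = 6y ✓

Yes, it is a solution.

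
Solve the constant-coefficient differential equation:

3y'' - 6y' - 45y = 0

Characteristic equation: 3r² - 6r - 45 = 0
Divide by 3: r² - 2r - 15 = 0
Roots: r = 5, -3 (distinct real)
General solution: y = C₁e^(5x) + C₂e^(-3x)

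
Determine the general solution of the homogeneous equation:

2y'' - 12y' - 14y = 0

Characteristic equation: 2r² - 12r - 14 = 0
Divide by 2: r² - 6r - 7 = 0
Roots: r = 7, -1 (distinct real)
General solution: y = C₁e^(7x) + C₂e^(-x)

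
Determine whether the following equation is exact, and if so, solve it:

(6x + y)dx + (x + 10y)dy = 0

Verify exactness: ∂M/∂y = ∂N/∂x ✓
Find F(x,y) such that ∂F/∂x = M, ∂F/∂y = N
Solution: 3x² + xy + 5y² = C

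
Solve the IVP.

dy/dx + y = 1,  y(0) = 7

General solution: y = 1 + Ce^(-x)
Applying y(0) = 7: C = 7 - 1 = 6
Particular solution: y = 1 + 6e^(-x)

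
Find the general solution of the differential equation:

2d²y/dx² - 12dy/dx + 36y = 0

Characteristic equation: 2r² - 12r + 36 = 0
Divide by 2: r² - 6r + 18 = 0
Roots: r = 3 ± 3i (complex conjugates)
General solution: y = e^(3x)(C₁cos(3x) + C₂sin(3x))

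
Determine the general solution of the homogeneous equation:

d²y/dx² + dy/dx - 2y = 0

Characteristic equation: r² + r - 2 = 0
Roots: r = 1, -2 (distinct real)
General solution: y = C₁e^x + C₂e^(-2x)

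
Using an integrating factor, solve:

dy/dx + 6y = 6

Using integrating factor method:

General solution: y = 1 + Ce^(-6x)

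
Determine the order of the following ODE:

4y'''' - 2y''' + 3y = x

The order is 4 (highest derivative is of order 4).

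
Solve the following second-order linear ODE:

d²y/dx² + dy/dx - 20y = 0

Characteristic equation: r² + r - 20 = 0
Roots: r = 4, -5 (distinct real)
General solution: y = C₁e^(4x) + C₂e^(-5x)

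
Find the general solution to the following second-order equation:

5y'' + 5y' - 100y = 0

Characteristic equation: 5r² + 5r - 100 = 0
Divide by 5: r² + r - 20 = 0
Roots: r = 4, -5 (distinct real)
General solution: y = C₁e^(4x) + C₂e^(-5x)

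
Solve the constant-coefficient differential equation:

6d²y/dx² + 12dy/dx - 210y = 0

Characteristic equation: 6r² + 12r - 210 = 0
Divide by 6: r² + 2r - 35 = 0
Roots: r = 5, -7 (distinct real)
General solution: y = C₁e^(5x) + C₂e^(-7x)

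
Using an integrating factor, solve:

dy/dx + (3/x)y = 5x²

Using integrating factor method:

General solution: y = (5/6)x^3 + Cx^(-3)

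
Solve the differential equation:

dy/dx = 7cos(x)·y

Separating variables and integrating:
ln|y| = 7sin(x) + C

General solution: y = Ce^(7sin(x))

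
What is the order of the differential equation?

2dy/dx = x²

The order is 1 (highest derivative is of order 1).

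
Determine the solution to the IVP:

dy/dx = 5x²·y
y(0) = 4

General solution: y = Ce^(5x³/3)
Applying IC y(0) = 4:
Particular solution: y = 4e^(5x³/3)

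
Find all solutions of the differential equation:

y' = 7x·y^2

Separating variables and integrating:
-1/y = 7x^2/2 + C

General solution: y^-1 = (-7/2)x^2 + C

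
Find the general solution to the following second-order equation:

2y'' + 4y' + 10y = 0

Characteristic equation: 2r² + 4r + 10 = 0
Divide by 2: r² + 2r + 5 = 0
Roots: r = -1 ± 2i (complex conjugates)
General solution: y = e^(-x)(C₁cos(2x) + C₂sin(2x))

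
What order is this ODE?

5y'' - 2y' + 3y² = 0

The order is 2 (highest derivative is of order 2).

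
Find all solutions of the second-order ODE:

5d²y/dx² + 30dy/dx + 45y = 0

Characteristic equation: 5r² + 30r + 45 = 0
Divide by 5: r² + 6r + 9 = 0
Factored: (r + 3)² = 0
Repeated root: r = -3
General solution: y = (C₁ + C₂x)e^(-3x)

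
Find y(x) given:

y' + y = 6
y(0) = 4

General solution: y = 6 + Ce^(-x)
Applying y(0) = 4: C = 4 - 6 = -2
Particular solution: y = 6 - 2e^(-x)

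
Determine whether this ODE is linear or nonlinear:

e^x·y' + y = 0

Linear (y and its derivatives appear to the first power only, no products of y terms)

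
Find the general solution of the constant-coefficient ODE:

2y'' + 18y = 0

Characteristic equation: 2r² + 18 = 0
Divide by 2: r² + 9 = 0
Roots: r = ±3i (complex conjugates)
General solution: y = C₁cos(3x) + C₂sin(3x)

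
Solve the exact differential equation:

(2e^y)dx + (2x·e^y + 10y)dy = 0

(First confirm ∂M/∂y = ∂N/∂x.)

Verify exactness: ∂M/∂y = ∂N/∂x ✓
Find F(x,y) such that ∂F/∂x = M, ∂F/∂y = N
Solution: 2x·e^y + 5y² = C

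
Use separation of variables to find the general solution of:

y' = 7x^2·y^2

Separating variables and integrating:
-1/y = 7x^3/3 + C

General solution: y^-1 = (-7/3)x^3 + C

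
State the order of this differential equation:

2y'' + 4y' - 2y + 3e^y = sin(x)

The order is 2 (highest derivative is of order 2).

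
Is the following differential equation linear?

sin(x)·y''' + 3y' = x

Yes. Linear (y and its derivatives appear to the first power only, no products of y terms)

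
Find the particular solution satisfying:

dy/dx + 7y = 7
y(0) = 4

General solution: y = 1 + Ce^(-7x)
Applying y(0) = 4: C = 4 - 1 = 3
Particular solution: y = 1 + 3e^(-7x)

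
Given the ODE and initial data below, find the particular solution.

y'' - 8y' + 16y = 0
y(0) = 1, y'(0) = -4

General solution: y = (C₁ + C₂x)e^(4x)
Repeated root r = 4
Applying ICs: C₁ = 1, C₂ = -8
Particular solution: y = (1 - 8x)e^(4x)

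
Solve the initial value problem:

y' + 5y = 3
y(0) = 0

General solution: y = 3/5 + Ce^(-5x)
Applying y(0) = 0: C = 0 - 3/5 = -3/5
Particular solution: y = 3/5 - (3/5)e^(-5x)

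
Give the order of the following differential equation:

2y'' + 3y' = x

The order is 2 (highest derivative is of order 2).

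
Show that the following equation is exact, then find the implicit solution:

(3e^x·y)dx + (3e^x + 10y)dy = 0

Verify exactness: ∂M/∂y = ∂N/∂x ✓
Find F(x,y) such that ∂F/∂x = M, ∂F/∂y = N
Solution: 3e^x·y + 5y² = C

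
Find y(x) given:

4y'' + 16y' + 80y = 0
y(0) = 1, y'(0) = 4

General solution: y = e^(-2x)(C₁cos(4x) + C₂sin(4x))
Complex roots r = -2 ± 4i
Applying ICs: C₁ = 1, C₂ = 3/2
Particular solution: y = e^(-2x)(cos(4x) + (3/2)sin(4x))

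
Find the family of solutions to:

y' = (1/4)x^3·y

Separating variables and integrating:
ln|y| = x^4/16 + C

General solution: y = Ce^(x^4/16)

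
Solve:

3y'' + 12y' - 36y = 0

Characteristic equation: 3r² + 12r - 36 = 0
Divide by 3: r² + 4r - 12 = 0
Roots: r = 2, -6 (distinct real)
General solution: y = C₁e^(2x) + C₂e^(-6x)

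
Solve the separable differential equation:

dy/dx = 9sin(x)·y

Separating variables and integrating:
ln|y| = -9cos(x) + C

General solution: y = Ce^(-9cos(x))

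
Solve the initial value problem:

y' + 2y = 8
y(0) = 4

General solution: y = 4 + Ce^(-2x)
Applying y(0) = 4: C = 4 - 4 = 0
Particular solution: y = 4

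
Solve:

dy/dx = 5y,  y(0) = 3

General solution: y = Ce^(5x)
Applying IC y(0) = 3:
Particular solution: y = 3e^(5x)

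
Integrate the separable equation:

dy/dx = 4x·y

Separating variables and integrating:
ln|y| = 2x^2 + C

General solution: y = Ce^(2x^2)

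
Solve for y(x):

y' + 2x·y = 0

Using integrating factor method:

General solution: y = Ce^(-x^2)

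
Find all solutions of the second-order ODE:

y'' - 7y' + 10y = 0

Characteristic equation: r² - 7r + 10 = 0
Roots: r = 2, 5 (distinct real)
General solution: y = C₁e^(2x) + C₂e^(5x)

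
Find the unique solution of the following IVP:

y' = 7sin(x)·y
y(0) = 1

General solution: y = Ce^(-7cos(x))
Applying IC y(0) = 1:
Particular solution: y = e^(7(1-cos(x)))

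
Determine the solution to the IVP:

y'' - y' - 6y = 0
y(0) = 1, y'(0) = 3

General solution: y = C₁e^(3x) + C₂e^(-2x)
Applying ICs: C₁ = 1, C₂ = 0
Particular solution: y = e^(3x)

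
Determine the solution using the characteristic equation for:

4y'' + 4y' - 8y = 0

Characteristic equation: 4r² + 4r - 8 = 0
Divide by 4: r² + r - 2 = 0
Roots: r = 1, -2 (distinct real)
General solution: y = C₁e^x + C₂e^(-2x)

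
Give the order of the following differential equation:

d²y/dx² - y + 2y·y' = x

The order is 2 (highest derivative is of order 2).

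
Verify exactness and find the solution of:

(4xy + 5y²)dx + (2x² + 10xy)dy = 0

Verify exactness: ∂M/∂y = ∂N/∂x ✓
Find F(x,y) such that ∂F/∂x = M, ∂F/∂y = N
Solution: 2x²y + 5xy² = C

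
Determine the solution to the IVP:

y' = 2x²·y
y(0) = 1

General solution: y = Ce^(2x³/3)
Applying IC y(0) = 1:
Particular solution: y = e^(2x³/3)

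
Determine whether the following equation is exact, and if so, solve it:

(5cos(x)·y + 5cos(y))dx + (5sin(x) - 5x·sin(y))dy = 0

Verify exactness: ∂M/∂y = ∂N/∂x ✓
Find F(x,y) such that ∂F/∂x = M, ∂F/∂y = N
Solution: 5sin(x)·y + 5x·cos(y) = C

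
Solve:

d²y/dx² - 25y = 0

Characteristic equation: r² - 25 = 0
Roots: r = 5, -5 (distinct real)
General solution: y = C₁e^(5x) + C₂e^(-5x)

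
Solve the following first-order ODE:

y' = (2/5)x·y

Separating variables and integrating:
ln|y| = x^2/5 + C

General solution: y = Ce^(x^2/5)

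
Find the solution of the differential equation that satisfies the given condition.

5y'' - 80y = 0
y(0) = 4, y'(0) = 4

General solution: y = C₁e^(4x) + C₂e^(-4x)
Applying ICs: C₁ = 5/2, C₂ = 3/2
Particular solution: y = (5/2)e^(4x) + (3/2)e^(-4x)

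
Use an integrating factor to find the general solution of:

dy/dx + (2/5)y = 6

Using integrating factor method:

General solution: y = 15 + Ce^(-2x/5)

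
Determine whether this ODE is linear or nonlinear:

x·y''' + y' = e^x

Linear (y and its derivatives appear to the first power only, no products of y terms)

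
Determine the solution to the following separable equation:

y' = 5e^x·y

Separating variables and integrating:
ln|y| = 5e^x + C

General solution: y = Ce^(5e^x)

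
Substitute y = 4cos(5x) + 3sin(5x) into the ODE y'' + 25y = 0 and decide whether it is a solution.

Verification:
y'' = -100cos(5x) - 75sin(5x)
y'' + 25y = 0 ✓

Yes, it is a solution.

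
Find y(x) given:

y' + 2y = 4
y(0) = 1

General solution: y = 2 + Ce^(-2x)
Applying y(0) = 1: C = 1 - 2 = -1
Particular solution: y = 2 - e^(-2x)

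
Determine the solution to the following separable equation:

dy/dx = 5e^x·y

Separating variables and integrating:
ln|y| = 5e^x + C

General solution: y = Ce^(5e^x)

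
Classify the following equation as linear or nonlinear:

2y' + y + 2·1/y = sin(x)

Nonlinear (1/y term)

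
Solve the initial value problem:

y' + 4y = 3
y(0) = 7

General solution: y = 3/4 + Ce^(-4x)
Applying y(0) = 7: C = 7 - 3/4 = 25/4
Particular solution: y = 3/4 + (25/4)e^(-4x)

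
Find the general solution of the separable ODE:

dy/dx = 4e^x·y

Separating variables and integrating:
ln|y| = 4e^x + C

General solution: y = Ce^(4e^x)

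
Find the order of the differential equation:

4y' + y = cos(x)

The order is 1 (highest derivative is of order 1).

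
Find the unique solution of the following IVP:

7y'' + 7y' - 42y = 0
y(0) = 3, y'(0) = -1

General solution: y = C₁e^(2x) + C₂e^(-3x)
Applying ICs: C₁ = 8/5, C₂ = 7/5
Particular solution: y = (8/5)e^(2x) + (7/5)e^(-3x)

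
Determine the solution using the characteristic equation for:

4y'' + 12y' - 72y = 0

Characteristic equation: 4r² + 12r - 72 = 0
Divide by 4: r² + 3r - 18 = 0
Roots: r = 3, -6 (distinct real)
General solution: y = C₁e^(3x) + C₂e^(-6x)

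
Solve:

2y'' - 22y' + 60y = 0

Characteristic equation: 2r² - 22r + 60 = 0
Divide by 2: r² - 11r + 30 = 0
Roots: r = 6, 5 (distinct real)
General solution: y = C₁e^(6x) + C₂e^(5x)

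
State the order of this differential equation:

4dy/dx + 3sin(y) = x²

The order is 1 (highest derivative is of order 1).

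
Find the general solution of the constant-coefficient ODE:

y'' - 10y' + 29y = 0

Characteristic equation: r² - 10r + 29 = 0
Roots: r = 5 ± 2i (complex conjugates)
General solution: y = e^(5x)(C₁cos(2x) + C₂sin(2x))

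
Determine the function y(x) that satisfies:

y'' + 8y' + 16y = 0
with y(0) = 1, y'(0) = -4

General solution: y = (C₁ + C₂x)e^(-4x)
Repeated root r = -4
Applying ICs: C₁ = 1, C₂ = 0
Particular solution: y = e^(-4x)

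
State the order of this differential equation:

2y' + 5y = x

The order is 1 (highest derivative is of order 1).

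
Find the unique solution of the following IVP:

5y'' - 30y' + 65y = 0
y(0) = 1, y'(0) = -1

General solution: y = e^(3x)(C₁cos(2x) + C₂sin(2x))
Complex roots r = 3 ± 2i
Applying ICs: C₁ = 1, C₂ = -2
Particular solution: y = e^(3x)(cos(2x) - 2sin(2x))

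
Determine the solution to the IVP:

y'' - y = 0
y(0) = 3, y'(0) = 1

General solution: y = C₁e^x + C₂e^(-x)
Applying ICs: C₁ = 2, C₂ = 1
Particular solution: y = 2e^x + e^(-x)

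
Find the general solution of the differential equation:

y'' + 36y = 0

Characteristic equation: r² + 36 = 0
Roots: r = ±6i (complex conjugates)
General solution: y = C₁cos(6x) + C₂sin(6x)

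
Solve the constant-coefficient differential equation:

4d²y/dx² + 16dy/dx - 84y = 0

Characteristic equation: 4r² + 16r - 84 = 0
Divide by 4: r² + 4r - 21 = 0
Roots: r = 3, -7 (distinct real)
General solution: y = C₁e^(3x) + C₂e^(-7x)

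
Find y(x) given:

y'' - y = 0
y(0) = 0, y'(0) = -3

General solution: y = C₁e^x + C₂e^(-x)
Applying ICs: C₁ = -3/2, C₂ = 3/2
Particular solution: y = -(3/2)e^x + (3/2)e^(-x)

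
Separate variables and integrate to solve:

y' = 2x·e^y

Separating variables and integrating:
-e^(-y) = x² + C

General solution: y = -ln(C - x²)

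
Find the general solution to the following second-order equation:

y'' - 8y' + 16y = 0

Characteristic equation: r² - 8r + 16 = 0
Factored: (r - 4)² = 0
Repeated root: r = 4
General solution: y = (C₁ + C₂x)e^(4x)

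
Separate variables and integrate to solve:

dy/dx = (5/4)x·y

Separating variables and integrating:
ln|y| = 5x^2/8 + C

General solution: y = Ce^(5x^2/8)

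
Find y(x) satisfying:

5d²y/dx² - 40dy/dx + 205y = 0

Characteristic equation: 5r² - 40r + 205 = 0
Divide by 5: r² - 8r + 41 = 0
Roots: r = 4 ± 5i (complex conjugates)
General solution: y = e^(4x)(C₁cos(5x) + C₂sin(5x))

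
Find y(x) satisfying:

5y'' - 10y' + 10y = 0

Characteristic equation: 5r² - 10r + 10 = 0
Divide by 5: r² - 2r + 2 = 0
Roots: r = 1 ± i (complex conjugates)
General solution: y = e^x(C₁cos(x) + C₂sin(x))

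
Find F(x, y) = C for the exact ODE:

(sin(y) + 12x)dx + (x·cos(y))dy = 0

Verify exactness: ∂M/∂y = ∂N/∂x ✓
Find F(x,y) such that ∂F/∂x = M, ∂F/∂y = N
Solution: x·sin(y) + 6x² = C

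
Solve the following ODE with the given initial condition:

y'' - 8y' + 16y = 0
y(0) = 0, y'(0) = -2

General solution: y = (C₁ + C₂x)e^(4x)
Repeated root r = 4
Applying ICs: C₁ = 0, C₂ = -2
Particular solution: y = -2xe^(4x)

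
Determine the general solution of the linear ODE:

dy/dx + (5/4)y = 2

Using integrating factor method:

General solution: y = 8/5 + Ce^(-5x/4)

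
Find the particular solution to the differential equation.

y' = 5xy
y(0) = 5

General solution: y = Ce^(5x²/2)
Applying IC y(0) = 5:
Particular solution: y = 5e^(5x²/2)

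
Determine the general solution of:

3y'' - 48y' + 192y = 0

Characteristic equation: 3r² - 48r + 192 = 0
Divide by 3: r² - 16r + 64 = 0
Factored: (r - 8)² = 0
Repeated root: r = 8
General solution: y = (C₁ + C₂x)e^(8x)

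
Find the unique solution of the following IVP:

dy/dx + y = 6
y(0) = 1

General solution: y = 6 + Ce^(-x)
Applying y(0) = 1: C = 1 - 6 = -5
Particular solution: y = 6 - 5e^(-x)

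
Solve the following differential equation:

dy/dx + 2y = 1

Using integrating factor method:

General solution: y = 1/2 + Ce^(-2x)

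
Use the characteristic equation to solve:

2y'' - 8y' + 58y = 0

Characteristic equation: 2r² - 8r + 58 = 0
Divide by 2: r² - 4r + 29 = 0
Roots: r = 2 ± 5i (complex conjugates)
General solution: y = e^(2x)(C₁cos(5x) + C₂sin(5x))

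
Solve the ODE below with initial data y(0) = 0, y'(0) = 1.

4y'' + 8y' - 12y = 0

General solution: y = C₁e^x + C₂e^(-3x)
Applying ICs: C₁ = 1/4, C₂ = -1/4
Particular solution: y = (1/4)e^x - (1/4)e^(-3x)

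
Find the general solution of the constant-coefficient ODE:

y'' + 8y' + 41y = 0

Characteristic equation: r² + 8r + 41 = 0
Roots: r = -4 ± 5i (complex conjugates)
General solution: y = e^(-4x)(C₁cos(5x) + C₂sin(5x))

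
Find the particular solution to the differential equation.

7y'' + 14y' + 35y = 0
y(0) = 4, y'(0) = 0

General solution: y = e^(-x)(C₁cos(2x) + C₂sin(2x))
Complex roots r = -1 ± 2i
Applying ICs: C₁ = 4, C₂ = 2
Particular solution: y = e^(-x)(4cos(2x) + 2sin(2x))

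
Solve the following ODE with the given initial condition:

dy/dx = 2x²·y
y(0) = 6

General solution: y = Ce^(2x³/3)
Applying IC y(0) = 6:
Particular solution: y = 6e^(2x³/3)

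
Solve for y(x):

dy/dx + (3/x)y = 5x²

Using integrating factor method:

General solution: y = (5/6)x^3 + Cx^(-3)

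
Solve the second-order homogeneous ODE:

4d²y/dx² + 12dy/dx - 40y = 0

Characteristic equation: 4r² + 12r - 40 = 0
Divide by 4: r² + 3r - 10 = 0
Roots: r = 2, -5 (distinct real)
General solution: y = C₁e^(2x) + C₂e^(-5x)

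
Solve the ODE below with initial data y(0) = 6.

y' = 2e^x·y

General solution: y = Ce^(2e^x)
Applying IC y(0) = 6:
Particular solution: y = 6e^(2(e^x - 1))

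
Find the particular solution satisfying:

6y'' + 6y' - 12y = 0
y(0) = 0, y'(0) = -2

General solution: y = C₁e^x + C₂e^(-2x)
Applying ICs: C₁ = -2/3, C₂ = 2/3
Particular solution: y = -(2/3)e^x + (2/3)e^(-2x)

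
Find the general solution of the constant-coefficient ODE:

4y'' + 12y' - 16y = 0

Characteristic equation: 4r² + 12r - 16 = 0
Divide by 4: r² + 3r - 4 = 0
Roots: r = 1, -4 (distinct real)
General solution: y = C₁e^x + C₂e^(-4x)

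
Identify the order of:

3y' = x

The order is 1 (highest derivative is of order 1).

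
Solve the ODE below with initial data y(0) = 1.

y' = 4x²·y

General solution: y = Ce^(4x³/3)
Applying IC y(0) = 1:
Particular solution: y = e^(4x³/3)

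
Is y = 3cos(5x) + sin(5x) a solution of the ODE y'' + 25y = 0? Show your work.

Verification:
y'' = -75cos(5x) - 25sin(5x)
y'' + 25y = 0 ✓

Yes, it is a solution.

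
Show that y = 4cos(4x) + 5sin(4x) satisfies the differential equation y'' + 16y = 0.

Verification:
y'' = -64cos(4x) - 80sin(4x)
y'' + 16y = 0 ✓

Yes, it is a solution.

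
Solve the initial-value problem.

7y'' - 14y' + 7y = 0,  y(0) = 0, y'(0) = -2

General solution: y = (C₁ + C₂x)e^x
Repeated root r = 1
Applying ICs: C₁ = 0, C₂ = -2
Particular solution: y = -2xe^x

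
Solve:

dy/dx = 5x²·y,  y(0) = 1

General solution: y = Ce^(5x³/3)
Applying IC y(0) = 1:
Particular solution: y = e^(5x³/3)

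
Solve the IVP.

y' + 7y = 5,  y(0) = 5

General solution: y = 5/7 + Ce^(-7x)
Applying y(0) = 5: C = 5 - 5/7 = 30/7
Particular solution: y = 5/7 + (30/7)e^(-7x)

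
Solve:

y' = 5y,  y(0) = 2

General solution: y = Ce^(5x)
Applying IC y(0) = 2:
Particular solution: y = 2e^(5x)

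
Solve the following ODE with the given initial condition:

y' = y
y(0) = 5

General solution: y = Ce^x
Applying IC y(0) = 5:
Particular solution: y = 5e^x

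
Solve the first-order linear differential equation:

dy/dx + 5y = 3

Using integrating factor method:

General solution: y = 3/5 + Ce^(-5x)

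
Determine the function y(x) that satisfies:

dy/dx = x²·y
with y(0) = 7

General solution: y = Ce^(x³/3)
Applying IC y(0) = 7:
Particular solution: y = 7e^(x³/3)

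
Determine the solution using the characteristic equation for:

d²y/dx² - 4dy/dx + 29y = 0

Characteristic equation: r² - 4r + 29 = 0
Roots: r = 2 ± 5i (complex conjugates)
General solution: y = e^(2x)(C₁cos(5x) + C₂sin(5x))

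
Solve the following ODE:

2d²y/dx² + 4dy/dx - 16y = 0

Characteristic equation: 2r² + 4r - 16 = 0
Divide by 2: r² + 2r - 8 = 0
Roots: r = 2, -4 (distinct real)
General solution: y = C₁e^(2x) + C₂e^(-4x)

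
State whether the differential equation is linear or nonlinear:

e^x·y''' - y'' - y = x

Linear (y and its derivatives appear to the first power only, no products of y terms)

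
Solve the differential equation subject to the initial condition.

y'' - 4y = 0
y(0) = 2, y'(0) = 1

General solution: y = C₁e^(2x) + C₂e^(-2x)
Applying ICs: C₁ = 5/4, C₂ = 3/4
Particular solution: y = (5/4)e^(2x) + (3/4)e^(-2x)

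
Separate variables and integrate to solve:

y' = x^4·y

Separating variables and integrating:
ln|y| = x^5/5 + C

General solution: y = Ce^(x^5/5)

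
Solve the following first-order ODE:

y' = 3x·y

Separating variables and integrating:
ln|y| = 3x^2/2 + C

General solution: y = Ce^(3x^2/2)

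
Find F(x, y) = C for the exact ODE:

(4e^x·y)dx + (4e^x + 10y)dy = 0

Verify exactness: ∂M/∂y = ∂N/∂x ✓
Find F(x,y) such that ∂F/∂x = M, ∂F/∂y = N
Solution: 4e^x·y + 5y² = C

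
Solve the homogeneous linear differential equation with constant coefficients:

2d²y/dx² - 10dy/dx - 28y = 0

Characteristic equation: 2r² - 10r - 28 = 0
Divide by 2: r² - 5r - 14 = 0
Roots: r = 7, -2 (distinct real)
General solution: y = C₁e^(7x) + C₂e^(-2x)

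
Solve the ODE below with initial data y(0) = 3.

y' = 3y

General solution: y = Ce^(3x)
Applying IC y(0) = 3:
Particular solution: y = 3e^(3x)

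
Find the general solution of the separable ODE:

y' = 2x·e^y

Separating variables and integrating:
-e^(-y) = x² + C

General solution: y = -ln(C - x²)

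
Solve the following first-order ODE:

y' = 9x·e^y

Separating variables and integrating:
-e^(-y) = 9x²/2 + C

General solution: y = -ln(C - 9x²/2)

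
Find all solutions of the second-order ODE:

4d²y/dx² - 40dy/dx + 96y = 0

Characteristic equation: 4r² - 40r + 96 = 0
Divide by 4: r² - 10r + 24 = 0
Roots: r = 6, 4 (distinct real)
General solution: y = C₁e^(6x) + C₂e^(4x)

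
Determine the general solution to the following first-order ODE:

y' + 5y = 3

Using integrating factor method:

General solution: y = 3/5 + Ce^(-5x)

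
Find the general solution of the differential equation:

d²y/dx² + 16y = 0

Characteristic equation: r² + 16 = 0
Roots: r = ±4i (complex conjugates)
General solution: y = C₁cos(4x) + C₂sin(4x)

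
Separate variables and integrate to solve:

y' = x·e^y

Separating variables and integrating:
-e^(-y) = x²/2 + C

General solution: y = -ln(C - x²/2)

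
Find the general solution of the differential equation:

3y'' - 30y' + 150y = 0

Characteristic equation: 3r² - 30r + 150 = 0
Divide by 3: r² - 10r + 50 = 0
Roots: r = 5 ± 5i (complex conjugates)
General solution: y = e^(5x)(C₁cos(5x) + C₂sin(5x))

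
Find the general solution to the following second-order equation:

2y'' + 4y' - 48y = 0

Characteristic equation: 2r² + 4r - 48 = 0
Divide by 2: r² + 2r - 24 = 0
Roots: r = 4, -6 (distinct real)
General solution: y = C₁e^(4x) + C₂e^(-6x)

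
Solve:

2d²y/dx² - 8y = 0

Characteristic equation: 2r² - 8 = 0
Divide by 2: r² - 4 = 0
Roots: r = 2, -2 (distinct real)
General solution: y = C₁e^(2x) + C₂e^(-2x)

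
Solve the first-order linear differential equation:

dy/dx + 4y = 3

Using integrating factor method:

General solution: y = 3/4 + Ce^(-4x)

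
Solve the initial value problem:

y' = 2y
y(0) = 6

General solution: y = Ce^(2x)
Applying IC y(0) = 6:
Particular solution: y = 6e^(2x)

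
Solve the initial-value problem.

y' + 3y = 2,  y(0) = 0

General solution: y = 2/3 + Ce^(-3x)
Applying y(0) = 0: C = 0 - 2/3 = -2/3
Particular solution: y = 2/3 - (2/3)e^(-3x)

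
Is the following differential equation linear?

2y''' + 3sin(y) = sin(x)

No. Nonlinear (sin(y) is nonlinear in y)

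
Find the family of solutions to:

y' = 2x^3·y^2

Separating variables and integrating:
-1/y = x^4/2 + C

General solution: y^-1 = (-1/2)x^4 + C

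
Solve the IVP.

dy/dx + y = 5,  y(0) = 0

General solution: y = 5 + Ce^(-x)
Applying y(0) = 0: C = 0 - 5 = -5
Particular solution: y = 5 - 5e^(-x)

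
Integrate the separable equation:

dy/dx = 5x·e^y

Separating variables and integrating:
-e^(-y) = 5x²/2 + C

General solution: y = -ln(C - 5x²/2)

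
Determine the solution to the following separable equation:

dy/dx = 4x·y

Separating variables and integrating:
ln|y| = 2x^2 + C

General solution: y = Ce^(2x^2)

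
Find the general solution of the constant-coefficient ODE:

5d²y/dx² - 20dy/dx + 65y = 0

Characteristic equation: 5r² - 20r + 65 = 0
Divide by 5: r² - 4r + 13 = 0
Roots: r = 2 ± 3i (complex conjugates)
General solution: y = e^(2x)(C₁cos(3x) + C₂sin(3x))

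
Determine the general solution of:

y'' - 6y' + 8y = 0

Characteristic equation: r² - 6r + 8 = 0
Roots: r = 4, 2 (distinct real)
General solution: y = C₁e^(4x) + C₂e^(2x)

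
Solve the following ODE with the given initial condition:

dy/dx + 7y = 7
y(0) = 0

General solution: y = 1 + Ce^(-7x)
Applying y(0) = 0: C = 0 - 1 = -1
Particular solution: y = 1 - e^(-7x)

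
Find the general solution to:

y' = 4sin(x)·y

Separating variables and integrating:
ln|y| = -4cos(x) + C

General solution: y = Ce^(-4cos(x))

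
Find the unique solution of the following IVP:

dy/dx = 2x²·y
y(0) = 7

General solution: y = Ce^(2x³/3)
Applying IC y(0) = 7:
Particular solution: y = 7e^(2x³/3)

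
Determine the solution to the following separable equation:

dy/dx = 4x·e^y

Separating variables and integrating:
-e^(-y) = 2x² + C

General solution: y = -ln(C - 2x²)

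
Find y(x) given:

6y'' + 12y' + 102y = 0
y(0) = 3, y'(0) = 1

General solution: y = e^(-x)(C₁cos(4x) + C₂sin(4x))
Complex roots r = -1 ± 4i
Applying ICs: C₁ = 3, C₂ = 1
Particular solution: y = e^(-x)(3cos(4x) + sin(4x))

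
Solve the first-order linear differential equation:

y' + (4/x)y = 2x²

Using integrating factor method:

General solution: y = (2/7)x^3 + Cx^(-4)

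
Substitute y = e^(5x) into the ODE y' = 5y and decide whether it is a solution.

Verification:
y = e^(5x)
y' = 5e^(5x)
5y = 5e^(5x)
y' = 5y ✓

Yes, it is a solution.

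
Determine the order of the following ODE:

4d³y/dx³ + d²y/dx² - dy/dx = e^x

The order is 3 (highest derivative is of order 3).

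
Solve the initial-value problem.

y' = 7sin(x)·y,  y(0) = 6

General solution: y = Ce^(-7cos(x))
Applying IC y(0) = 6:
Particular solution: y = 6e^(7(1-cos(x)))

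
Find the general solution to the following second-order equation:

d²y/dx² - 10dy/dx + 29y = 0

Characteristic equation: r² - 10r + 29 = 0
Roots: r = 5 ± 2i (complex conjugates)
General solution: y = e^(5x)(C₁cos(2x) + C₂sin(2x))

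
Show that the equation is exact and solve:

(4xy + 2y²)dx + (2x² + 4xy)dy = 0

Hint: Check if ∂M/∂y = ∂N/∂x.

Verify exactness: ∂M/∂y = ∂N/∂x ✓
Find F(x,y) such that ∂F/∂x = M, ∂F/∂y = N
Solution: 2x²y + 2xy² = C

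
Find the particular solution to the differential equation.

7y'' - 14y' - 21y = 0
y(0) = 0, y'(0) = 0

General solution: y = C₁e^(3x) + C₂e^(-x)
Applying ICs: C₁ = 0, C₂ = 0
Particular solution: y = 0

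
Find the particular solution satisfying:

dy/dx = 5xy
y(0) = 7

General solution: y = Ce^(5x²/2)
Applying IC y(0) = 7:
Particular solution: y = 7e^(5x²/2)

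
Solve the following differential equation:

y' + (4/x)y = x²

Using integrating factor method:

General solution: y = (1/7)x^3 + Cx^(-4)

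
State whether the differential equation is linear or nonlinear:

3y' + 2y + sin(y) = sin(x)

Nonlinear (sin(y) is nonlinear in y)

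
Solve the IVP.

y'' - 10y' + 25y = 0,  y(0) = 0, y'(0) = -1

General solution: y = (C₁ + C₂x)e^(5x)
Repeated root r = 5
Applying ICs: C₁ = 0, C₂ = -1
Particular solution: y = -xe^(5x)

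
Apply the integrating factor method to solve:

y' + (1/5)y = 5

Using integrating factor method:

General solution: y = 25 + Ce^(-x/5)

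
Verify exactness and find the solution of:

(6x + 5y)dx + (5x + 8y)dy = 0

Verify exactness: ∂M/∂y = ∂N/∂x ✓
Find F(x,y) such that ∂F/∂x = M, ∂F/∂y = N
Solution: 3x² + 5xy + 4y² = C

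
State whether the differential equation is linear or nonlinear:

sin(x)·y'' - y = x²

Linear (y and its derivatives appear to the first power only, no products of y terms)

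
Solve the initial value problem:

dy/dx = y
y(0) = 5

General solution: y = Ce^x
Applying IC y(0) = 5:
Particular solution: y = 5e^x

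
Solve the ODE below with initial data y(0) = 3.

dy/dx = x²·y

General solution: y = Ce^(x³/3)
Applying IC y(0) = 3:
Particular solution: y = 3e^(x³/3)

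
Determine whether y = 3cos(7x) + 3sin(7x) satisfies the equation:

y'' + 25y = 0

Verification:
y'' = -147cos(7x) - 147sin(7x)
y'' + 25y ≠ 0 (frequency mismatch: got 49 instead of 25)

No, it is not a solution.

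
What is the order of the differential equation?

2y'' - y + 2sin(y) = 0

The order is 2 (highest derivative is of order 2).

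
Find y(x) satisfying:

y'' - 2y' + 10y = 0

Characteristic equation: r² - 2r + 10 = 0
Roots: r = 1 ± 3i (complex conjugates)
General solution: y = e^x(C₁cos(3x) + C₂sin(3x))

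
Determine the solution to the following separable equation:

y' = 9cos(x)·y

Separating variables and integrating:
ln|y| = 9sin(x) + C

General solution: y = Ce^(9sin(x))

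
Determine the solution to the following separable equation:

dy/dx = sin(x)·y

Separating variables and integrating:
ln|y| = -cos(x) + C

General solution: y = Ce^(-cos(x))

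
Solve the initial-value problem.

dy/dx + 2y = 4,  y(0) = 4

General solution: y = 2 + Ce^(-2x)
Applying y(0) = 4: C = 4 - 2 = 2
Particular solution: y = 2 + 2e^(-2x)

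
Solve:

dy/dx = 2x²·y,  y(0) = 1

General solution: y = Ce^(2x³/3)
Applying IC y(0) = 1:
Particular solution: y = e^(2x³/3)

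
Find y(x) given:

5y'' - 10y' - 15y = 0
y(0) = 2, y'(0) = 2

General solution: y = C₁e^(3x) + C₂e^(-x)
Applying ICs: C₁ = 1, C₂ = 1
Particular solution: y = e^(3x) + e^(-x)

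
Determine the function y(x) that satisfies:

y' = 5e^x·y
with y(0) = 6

General solution: y = Ce^(5e^x)
Applying IC y(0) = 6:
Particular solution: y = 6e^(5(e^x - 1))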